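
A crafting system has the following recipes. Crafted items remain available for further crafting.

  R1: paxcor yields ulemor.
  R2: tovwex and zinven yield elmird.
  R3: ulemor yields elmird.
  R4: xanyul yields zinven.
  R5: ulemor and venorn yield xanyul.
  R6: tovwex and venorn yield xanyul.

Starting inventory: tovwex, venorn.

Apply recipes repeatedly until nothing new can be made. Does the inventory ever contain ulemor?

ulemor would need paxcor (R1), but paxcor is never obtained.

No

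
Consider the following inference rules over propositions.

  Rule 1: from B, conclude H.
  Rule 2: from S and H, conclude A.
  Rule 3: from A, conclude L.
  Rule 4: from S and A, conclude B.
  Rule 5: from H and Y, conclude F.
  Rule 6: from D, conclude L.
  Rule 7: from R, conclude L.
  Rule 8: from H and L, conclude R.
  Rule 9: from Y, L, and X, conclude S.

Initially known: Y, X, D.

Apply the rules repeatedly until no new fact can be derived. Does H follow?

No

H would need B (Rule 1), but B is never established.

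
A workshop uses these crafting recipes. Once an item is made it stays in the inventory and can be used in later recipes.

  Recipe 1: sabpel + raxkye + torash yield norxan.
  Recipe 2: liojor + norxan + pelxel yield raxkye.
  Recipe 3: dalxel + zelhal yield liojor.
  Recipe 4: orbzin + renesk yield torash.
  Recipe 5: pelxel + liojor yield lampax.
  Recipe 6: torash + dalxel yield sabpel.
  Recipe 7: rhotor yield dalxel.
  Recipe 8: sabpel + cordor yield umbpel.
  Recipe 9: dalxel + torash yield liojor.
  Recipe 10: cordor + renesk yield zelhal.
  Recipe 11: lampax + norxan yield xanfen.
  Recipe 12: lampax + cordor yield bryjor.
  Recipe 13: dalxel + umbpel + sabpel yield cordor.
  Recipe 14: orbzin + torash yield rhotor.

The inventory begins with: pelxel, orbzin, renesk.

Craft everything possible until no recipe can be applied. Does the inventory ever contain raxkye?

No

raxkye would need liojor, norxan, and pelxel (Recipe 2), but norxan is never obtained.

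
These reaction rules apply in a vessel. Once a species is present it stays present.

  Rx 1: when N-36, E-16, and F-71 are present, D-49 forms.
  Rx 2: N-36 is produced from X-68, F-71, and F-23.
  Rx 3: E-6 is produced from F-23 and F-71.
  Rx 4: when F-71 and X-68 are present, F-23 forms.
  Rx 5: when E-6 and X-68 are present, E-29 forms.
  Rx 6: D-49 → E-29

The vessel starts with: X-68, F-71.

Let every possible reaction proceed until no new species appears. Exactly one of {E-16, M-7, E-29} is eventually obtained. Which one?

E-29

F-71 and X-68 present → F-23 forms (Rx 4).
F-23 and F-71 present → E-6 forms (Rx 3).
E-6 and X-68 present → E-29 forms (Rx 5).
No rule produces E-16, and it is not given. No rule produces M-7, and it is not given.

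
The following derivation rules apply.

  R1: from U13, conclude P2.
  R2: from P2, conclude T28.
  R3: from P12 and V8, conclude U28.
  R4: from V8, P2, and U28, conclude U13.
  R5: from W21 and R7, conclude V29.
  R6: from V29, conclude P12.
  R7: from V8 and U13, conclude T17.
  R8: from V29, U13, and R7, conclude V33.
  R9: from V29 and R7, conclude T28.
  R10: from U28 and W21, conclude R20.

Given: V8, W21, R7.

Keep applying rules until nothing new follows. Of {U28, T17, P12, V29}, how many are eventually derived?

From W21 and R7, R5 gives V29.
V29 holds, so P12 follows (R6).
From P12 and V8, R3 gives U28.
U28: reached.
T17 would need V8 and U13 (R7), but U13 is never established.
P12: reached.
V29: reached.
Reached: U28, P12, and V29 — 3 of the 4.

3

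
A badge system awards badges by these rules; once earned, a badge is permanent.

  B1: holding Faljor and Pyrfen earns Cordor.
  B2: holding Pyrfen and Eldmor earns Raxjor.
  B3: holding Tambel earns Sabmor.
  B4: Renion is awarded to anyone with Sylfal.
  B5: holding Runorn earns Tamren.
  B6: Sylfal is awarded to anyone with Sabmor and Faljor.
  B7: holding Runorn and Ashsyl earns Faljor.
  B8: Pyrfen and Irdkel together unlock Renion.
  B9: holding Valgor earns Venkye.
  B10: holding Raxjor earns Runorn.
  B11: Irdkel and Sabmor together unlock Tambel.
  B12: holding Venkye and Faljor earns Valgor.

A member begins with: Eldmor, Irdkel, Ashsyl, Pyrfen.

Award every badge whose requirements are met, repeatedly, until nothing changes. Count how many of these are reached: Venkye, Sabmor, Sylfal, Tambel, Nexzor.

Venkye would need Valgor (B9), but Valgor is never earned.
Sabmor would need Tambel (B3), but Tambel is never earned.
Sylfal would need Sabmor and Faljor (B6), but Sabmor is never earned.
Tambel would need Irdkel and Sabmor (B11), but Sabmor is never earned.
No rule produces Nexzor, and it is not given.
None of the 5 are reached.

0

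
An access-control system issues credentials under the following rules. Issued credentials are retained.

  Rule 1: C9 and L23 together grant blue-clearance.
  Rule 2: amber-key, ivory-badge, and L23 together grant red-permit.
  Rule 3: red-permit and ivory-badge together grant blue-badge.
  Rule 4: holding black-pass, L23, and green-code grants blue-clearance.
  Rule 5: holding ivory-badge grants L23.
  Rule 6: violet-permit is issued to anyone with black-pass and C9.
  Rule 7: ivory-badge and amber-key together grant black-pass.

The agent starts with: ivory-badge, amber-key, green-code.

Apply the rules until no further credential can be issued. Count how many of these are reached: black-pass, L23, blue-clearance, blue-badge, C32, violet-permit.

Holding ivory-badge and amber-key grants black-pass (Rule 7).
Holding ivory-badge grants L23 (Rule 5).
Holding amber-key, ivory-badge, and L23 grants red-permit (Rule 2).
Holding black-pass, L23, and green-code grants blue-clearance (Rule 4).
Holding red-permit and ivory-badge grants blue-badge (Rule 3).
black-pass: reached.
L23: reached.
blue-clearance: reached.
blue-badge: reached.
No rule produces C32, and it is not given.
violet-permit would need black-pass and C9 (Rule 6), but C9 is never granted.
Reached: black-pass, L23, blue-clearance, and blue-badge — 4 of the 6.

4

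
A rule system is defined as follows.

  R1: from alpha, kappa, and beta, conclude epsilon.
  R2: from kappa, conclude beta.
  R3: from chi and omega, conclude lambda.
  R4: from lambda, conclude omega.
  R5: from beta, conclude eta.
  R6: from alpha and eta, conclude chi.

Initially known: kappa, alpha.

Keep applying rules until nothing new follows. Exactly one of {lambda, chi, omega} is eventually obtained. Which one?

chi

kappa holds, so beta follows (R2).
From beta, R5 gives eta.
From alpha and eta, R6 gives chi.
lambda would need chi and omega (R3), but omega is never established. omega would need lambda (R4), but lambda is never established.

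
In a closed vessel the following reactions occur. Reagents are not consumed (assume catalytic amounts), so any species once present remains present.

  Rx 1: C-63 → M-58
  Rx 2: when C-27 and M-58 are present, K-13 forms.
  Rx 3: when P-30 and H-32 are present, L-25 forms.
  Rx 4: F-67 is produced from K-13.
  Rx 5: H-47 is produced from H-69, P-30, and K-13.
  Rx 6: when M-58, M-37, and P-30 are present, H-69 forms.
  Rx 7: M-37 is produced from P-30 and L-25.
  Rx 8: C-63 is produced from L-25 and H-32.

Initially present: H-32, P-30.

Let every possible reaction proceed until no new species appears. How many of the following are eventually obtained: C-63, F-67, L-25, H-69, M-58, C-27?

4

P-30 and H-32 present → L-25 forms (Rx 3).
P-30 and L-25 present → M-37 forms (Rx 7).
L-25 and H-32 present → C-63 forms (Rx 8).
C-63 present → M-58 forms (Rx 1).
M-58, M-37, and P-30 present → H-69 forms (Rx 6).
C-63: reached.
F-67 would need K-13 (Rx 4), but K-13 never forms.
L-25: reached.
H-69: reached.
M-58: reached.
No rule produces C-27, and it is not given.
Reached: C-63, L-25, H-69, and M-58 — 4 of the 6.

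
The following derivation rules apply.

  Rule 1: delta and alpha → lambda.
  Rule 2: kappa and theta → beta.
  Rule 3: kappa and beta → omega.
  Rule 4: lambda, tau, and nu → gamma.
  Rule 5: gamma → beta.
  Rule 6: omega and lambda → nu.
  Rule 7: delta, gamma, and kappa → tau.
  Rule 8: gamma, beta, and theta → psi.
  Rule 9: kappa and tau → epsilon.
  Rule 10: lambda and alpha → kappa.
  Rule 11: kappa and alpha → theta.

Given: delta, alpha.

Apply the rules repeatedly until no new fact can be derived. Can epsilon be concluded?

No

epsilon would need kappa and tau (Rule 9), but tau is never established.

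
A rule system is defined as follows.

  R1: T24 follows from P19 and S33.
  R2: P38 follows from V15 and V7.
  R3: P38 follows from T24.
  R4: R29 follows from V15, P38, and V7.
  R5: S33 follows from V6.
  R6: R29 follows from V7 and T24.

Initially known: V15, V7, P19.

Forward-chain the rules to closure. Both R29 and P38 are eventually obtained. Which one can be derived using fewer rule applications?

P38: V15 and V7 hold, so P38 follows (R2). [1 rule application]
R29: From V15 and V7, R2 gives P38. From V15, P38, and V7, R4 gives R29. [2 rule applications]
P38 needs fewer.

P38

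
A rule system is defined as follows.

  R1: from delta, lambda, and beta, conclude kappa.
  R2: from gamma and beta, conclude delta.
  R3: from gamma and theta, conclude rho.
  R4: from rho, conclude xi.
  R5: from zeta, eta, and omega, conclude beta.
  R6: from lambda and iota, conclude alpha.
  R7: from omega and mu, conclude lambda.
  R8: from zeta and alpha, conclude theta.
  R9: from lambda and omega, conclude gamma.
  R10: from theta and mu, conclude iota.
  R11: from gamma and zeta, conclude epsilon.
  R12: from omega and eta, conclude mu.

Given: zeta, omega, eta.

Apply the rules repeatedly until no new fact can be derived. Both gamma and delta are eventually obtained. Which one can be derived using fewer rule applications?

gamma

gamma: From omega and eta, R12 gives mu. From omega and mu, R7 gives lambda. lambda and omega hold, so gamma follows (R9). [3 rule applications]
delta: From zeta, eta, and omega, R5 gives beta. From omega and eta, R12 gives mu. omega and mu hold, so lambda follows (R7). lambda and omega hold, so gamma follows (R9). gamma and beta hold, so delta follows (R2). [5 rule applications]
gamma needs fewer.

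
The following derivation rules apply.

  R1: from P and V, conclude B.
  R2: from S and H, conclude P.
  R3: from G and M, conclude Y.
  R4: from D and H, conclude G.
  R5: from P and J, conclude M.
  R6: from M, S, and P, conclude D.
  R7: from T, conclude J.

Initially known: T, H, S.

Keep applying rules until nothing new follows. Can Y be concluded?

T holds, so J follows (R7).
S and H hold, so P follows (R2).
P and J hold, so M follows (R5).
M, S, and P hold, so D follows (R6).
D and H hold, so G follows (R4).
G and M hold, so Y follows (R3).

Yes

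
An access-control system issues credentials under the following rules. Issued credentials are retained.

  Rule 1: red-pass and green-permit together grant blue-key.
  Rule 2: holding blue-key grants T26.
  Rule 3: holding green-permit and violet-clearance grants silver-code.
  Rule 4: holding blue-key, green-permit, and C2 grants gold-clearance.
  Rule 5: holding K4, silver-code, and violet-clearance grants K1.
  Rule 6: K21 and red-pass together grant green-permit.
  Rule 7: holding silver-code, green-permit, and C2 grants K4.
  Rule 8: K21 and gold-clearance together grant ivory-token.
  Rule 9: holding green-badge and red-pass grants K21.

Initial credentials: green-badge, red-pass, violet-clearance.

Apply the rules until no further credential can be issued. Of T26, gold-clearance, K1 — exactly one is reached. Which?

T26

Holding green-badge and red-pass grants K21 (Rule 9).
Holding K21 and red-pass grants green-permit (Rule 6).
Holding red-pass and green-permit grants blue-key (Rule 1).
Holding blue-key grants T26 (Rule 2).
K1 would need K4, silver-code, and violet-clearance (Rule 5), but K4 is never granted. gold-clearance would need blue-key, green-permit, and C2 (Rule 4), but C2 is never granted.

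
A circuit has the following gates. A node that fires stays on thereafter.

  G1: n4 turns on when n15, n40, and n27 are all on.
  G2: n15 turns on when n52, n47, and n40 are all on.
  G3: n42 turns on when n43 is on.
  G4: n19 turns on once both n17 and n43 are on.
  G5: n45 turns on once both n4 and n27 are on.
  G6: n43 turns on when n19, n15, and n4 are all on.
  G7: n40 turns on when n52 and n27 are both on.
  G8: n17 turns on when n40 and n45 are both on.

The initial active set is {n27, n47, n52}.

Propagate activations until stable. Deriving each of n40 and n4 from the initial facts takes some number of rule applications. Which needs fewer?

n40

n40: G7: n52 and n27 on → n40 on. [1 rule application]
n4: G7: n52 and n27 on → n40 on. n52, n47, and n40 are on, so n15 turns on (G2). n15, n40, and n27 are on, so n4 turns on (G1). [3 rule applications]
n40 needs fewer.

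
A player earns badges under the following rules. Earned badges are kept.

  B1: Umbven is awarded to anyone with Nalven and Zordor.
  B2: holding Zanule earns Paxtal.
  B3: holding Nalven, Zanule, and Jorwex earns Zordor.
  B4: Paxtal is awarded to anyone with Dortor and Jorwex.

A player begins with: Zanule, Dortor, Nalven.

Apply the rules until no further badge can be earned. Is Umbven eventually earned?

No

Umbven would need Nalven and Zordor (B1), but Zordor is never earned.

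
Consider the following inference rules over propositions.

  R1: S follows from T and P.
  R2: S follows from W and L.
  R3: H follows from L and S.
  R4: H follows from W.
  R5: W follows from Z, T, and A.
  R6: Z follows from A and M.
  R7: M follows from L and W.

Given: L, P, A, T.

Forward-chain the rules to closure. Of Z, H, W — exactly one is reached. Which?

H

From T and P, R1 gives S.
L and S hold, so H follows (R3).
W would need Z, T, and A (R5), but Z is never established. Z would need A and M (R6), but M is never established.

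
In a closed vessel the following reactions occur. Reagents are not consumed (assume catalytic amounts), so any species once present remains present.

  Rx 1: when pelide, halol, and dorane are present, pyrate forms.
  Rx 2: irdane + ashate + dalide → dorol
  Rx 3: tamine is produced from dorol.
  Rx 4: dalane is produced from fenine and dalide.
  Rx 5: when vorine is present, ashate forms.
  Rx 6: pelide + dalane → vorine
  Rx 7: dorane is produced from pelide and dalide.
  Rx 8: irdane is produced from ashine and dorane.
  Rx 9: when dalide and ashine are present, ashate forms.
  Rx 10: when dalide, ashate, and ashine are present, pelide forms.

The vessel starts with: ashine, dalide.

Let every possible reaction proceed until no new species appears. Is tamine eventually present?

Yes

dalide and ashine present → ashate forms (Rx 9).
dalide, ashate, and ashine present → pelide forms (Rx 10).
pelide and dalide present → dorane forms (Rx 7).
ashine and dorane present → irdane forms (Rx 8).
irdane, ashate, and dalide present → dorol forms (Rx 2).
dorol present → tamine forms (Rx 3).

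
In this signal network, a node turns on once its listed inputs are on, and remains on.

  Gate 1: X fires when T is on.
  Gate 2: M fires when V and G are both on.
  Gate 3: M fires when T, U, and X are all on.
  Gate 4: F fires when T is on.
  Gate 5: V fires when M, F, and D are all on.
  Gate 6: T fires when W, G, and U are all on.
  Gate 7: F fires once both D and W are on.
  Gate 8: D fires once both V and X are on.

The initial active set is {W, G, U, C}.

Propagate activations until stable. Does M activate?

Yes

Gate 6: W, G, and U on → T on.
Gate 1: T on → X on.
T, U, and X are on, so M fires (Gate 3).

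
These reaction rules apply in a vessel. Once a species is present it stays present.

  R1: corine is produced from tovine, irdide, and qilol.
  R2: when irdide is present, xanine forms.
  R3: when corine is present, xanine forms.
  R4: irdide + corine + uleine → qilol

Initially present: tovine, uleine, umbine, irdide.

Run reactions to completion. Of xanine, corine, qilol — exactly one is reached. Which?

irdide present → xanine forms (R2).
qilol would need irdide, corine, and uleine (R4), but corine never forms. corine would need tovine, irdide, and qilol (R1), but qilol never forms.

xanine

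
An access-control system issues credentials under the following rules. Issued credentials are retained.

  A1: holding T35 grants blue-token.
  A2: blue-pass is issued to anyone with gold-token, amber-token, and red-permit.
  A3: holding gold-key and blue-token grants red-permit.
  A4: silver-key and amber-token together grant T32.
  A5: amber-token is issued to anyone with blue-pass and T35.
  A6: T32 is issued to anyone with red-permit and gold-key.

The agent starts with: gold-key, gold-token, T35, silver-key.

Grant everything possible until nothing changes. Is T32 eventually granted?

Yes

Holding T35 grants blue-token (A1).
Holding gold-key and blue-token grants red-permit (A3).
Holding red-permit and gold-key grants T32 (A6).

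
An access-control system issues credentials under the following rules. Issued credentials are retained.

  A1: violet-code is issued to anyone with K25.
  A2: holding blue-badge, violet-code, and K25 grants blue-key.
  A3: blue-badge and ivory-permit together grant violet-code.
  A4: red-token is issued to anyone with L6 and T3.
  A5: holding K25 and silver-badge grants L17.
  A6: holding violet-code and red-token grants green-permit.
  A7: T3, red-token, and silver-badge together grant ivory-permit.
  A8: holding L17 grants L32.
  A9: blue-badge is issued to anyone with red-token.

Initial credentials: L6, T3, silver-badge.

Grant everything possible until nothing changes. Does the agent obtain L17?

L17 would need K25 and silver-badge (A5), but K25 is never granted.

No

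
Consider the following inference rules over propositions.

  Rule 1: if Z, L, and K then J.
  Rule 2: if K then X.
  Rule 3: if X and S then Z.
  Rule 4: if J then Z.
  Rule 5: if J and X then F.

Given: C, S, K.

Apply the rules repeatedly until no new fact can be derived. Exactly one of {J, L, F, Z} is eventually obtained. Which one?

K holds, so X follows (Rule 2).
From X and S, Rule 3 gives Z.
No rule produces L, and it is not given. F would need J and X (Rule 5), but J is never established. J would need Z, L, and K (Rule 1), but L is never established.

Z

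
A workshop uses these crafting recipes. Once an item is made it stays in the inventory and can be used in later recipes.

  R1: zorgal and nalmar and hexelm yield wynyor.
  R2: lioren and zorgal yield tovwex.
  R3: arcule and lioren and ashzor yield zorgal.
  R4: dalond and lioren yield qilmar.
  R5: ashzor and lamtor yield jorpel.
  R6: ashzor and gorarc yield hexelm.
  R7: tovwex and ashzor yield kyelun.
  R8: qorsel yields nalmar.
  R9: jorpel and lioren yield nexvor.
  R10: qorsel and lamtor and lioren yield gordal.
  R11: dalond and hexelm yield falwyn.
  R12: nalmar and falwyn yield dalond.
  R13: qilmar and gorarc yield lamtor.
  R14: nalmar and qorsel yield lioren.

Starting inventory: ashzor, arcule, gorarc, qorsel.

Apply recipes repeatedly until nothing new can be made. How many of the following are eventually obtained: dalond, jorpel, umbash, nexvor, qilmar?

dalond would need nalmar and falwyn (R12), but falwyn is never obtained.
jorpel would need ashzor and lamtor (R5), but lamtor is never obtained.
No rule produces umbash, and it is not given.
nexvor would need jorpel and lioren (R9), but jorpel is never obtained.
qilmar would need dalond and lioren (R4), but dalond is never obtained.
None of the 5 are reached.

0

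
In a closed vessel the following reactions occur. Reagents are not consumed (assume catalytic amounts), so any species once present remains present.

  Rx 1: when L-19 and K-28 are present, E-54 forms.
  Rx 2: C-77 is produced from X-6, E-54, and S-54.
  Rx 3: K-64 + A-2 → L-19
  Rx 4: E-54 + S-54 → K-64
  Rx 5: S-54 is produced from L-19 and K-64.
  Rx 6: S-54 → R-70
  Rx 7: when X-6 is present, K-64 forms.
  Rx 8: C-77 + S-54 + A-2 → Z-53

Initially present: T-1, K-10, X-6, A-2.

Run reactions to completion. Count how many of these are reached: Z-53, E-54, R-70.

1

X-6 present → K-64 forms (Rx 7).
K-64 and A-2 present → L-19 forms (Rx 3).
L-19 and K-64 present → S-54 forms (Rx 5).
S-54 present → R-70 forms (Rx 6).
Z-53 would need C-77, S-54, and A-2 (Rx 8), but C-77 never forms.
E-54 would need L-19 and K-28 (Rx 1), but K-28 never forms.
R-70: reached.
Reached: R-70 — 1 of the 3.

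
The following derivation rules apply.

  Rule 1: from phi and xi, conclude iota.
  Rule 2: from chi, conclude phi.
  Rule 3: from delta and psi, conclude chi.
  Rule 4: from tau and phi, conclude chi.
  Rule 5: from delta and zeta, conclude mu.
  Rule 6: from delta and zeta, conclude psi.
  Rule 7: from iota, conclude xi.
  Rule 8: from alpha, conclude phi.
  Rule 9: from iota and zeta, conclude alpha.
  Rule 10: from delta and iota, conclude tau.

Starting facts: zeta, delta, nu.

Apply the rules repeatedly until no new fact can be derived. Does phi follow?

Yes

delta and zeta hold, so psi follows (Rule 6).
delta and psi hold, so chi follows (Rule 3).
chi holds, so phi follows (Rule 2).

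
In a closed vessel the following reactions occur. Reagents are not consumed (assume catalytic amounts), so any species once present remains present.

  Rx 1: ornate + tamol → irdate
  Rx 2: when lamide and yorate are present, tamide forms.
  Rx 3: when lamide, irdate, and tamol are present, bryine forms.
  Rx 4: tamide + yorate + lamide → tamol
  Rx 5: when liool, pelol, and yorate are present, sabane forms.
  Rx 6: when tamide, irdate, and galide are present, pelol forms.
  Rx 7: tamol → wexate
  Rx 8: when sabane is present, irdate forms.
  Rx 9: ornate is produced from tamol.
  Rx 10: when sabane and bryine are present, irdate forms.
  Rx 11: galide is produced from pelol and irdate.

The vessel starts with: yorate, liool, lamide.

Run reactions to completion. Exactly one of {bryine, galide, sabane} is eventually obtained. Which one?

bryine

lamide and yorate present → tamide forms (Rx 2).
tamide, yorate, and lamide present → tamol forms (Rx 4).
tamol present → ornate forms (Rx 9).
ornate and tamol present → irdate forms (Rx 1).
lamide, irdate, and tamol present → bryine forms (Rx 3).
galide would need pelol and irdate (Rx 11), but pelol never forms. sabane would need liool, pelol, and yorate (Rx 5), but pelol never forms.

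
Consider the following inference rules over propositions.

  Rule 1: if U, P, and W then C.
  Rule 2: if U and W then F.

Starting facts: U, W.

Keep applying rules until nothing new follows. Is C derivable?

C would need U, P, and W (Rule 1), but P is never established.

No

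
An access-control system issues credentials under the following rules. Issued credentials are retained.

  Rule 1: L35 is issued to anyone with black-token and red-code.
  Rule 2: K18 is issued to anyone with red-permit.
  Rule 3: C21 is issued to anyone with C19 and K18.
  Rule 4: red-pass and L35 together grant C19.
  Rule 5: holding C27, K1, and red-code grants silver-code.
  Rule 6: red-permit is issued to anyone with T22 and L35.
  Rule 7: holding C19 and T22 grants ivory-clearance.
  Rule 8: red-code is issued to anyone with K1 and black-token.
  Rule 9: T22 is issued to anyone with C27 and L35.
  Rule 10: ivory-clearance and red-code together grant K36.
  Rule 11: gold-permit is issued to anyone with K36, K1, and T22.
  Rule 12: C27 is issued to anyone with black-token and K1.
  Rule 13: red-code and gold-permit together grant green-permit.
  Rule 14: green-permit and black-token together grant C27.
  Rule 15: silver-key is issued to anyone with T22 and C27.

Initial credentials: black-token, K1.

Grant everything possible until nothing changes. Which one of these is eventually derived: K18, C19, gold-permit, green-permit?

Holding K1 and black-token grants red-code (Rule 8).
Holding black-token and K1 grants C27 (Rule 12).
Holding black-token and red-code grants L35 (Rule 1).
Holding C27 and L35 grants T22 (Rule 9).
Holding T22 and L35 grants red-permit (Rule 6).
Holding red-permit grants K18 (Rule 2).
gold-permit would need K36, K1, and T22 (Rule 11), but K36 is never granted. C19 would need red-pass and L35 (Rule 4), but red-pass is never granted. green-permit would need red-code and gold-permit (Rule 13), but gold-permit is never granted.

K18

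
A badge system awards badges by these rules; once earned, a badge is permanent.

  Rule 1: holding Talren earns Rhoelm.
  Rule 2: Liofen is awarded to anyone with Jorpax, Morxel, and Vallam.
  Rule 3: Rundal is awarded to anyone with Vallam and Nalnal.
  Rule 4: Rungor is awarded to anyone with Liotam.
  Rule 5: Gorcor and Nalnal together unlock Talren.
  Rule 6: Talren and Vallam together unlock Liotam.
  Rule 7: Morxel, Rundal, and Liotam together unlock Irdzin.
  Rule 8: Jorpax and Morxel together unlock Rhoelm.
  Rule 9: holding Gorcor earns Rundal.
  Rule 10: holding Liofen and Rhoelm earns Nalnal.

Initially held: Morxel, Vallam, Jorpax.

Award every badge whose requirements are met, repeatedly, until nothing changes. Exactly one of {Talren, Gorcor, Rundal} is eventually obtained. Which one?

With Jorpax and Morxel, Rhoelm is earned (Rule 8).
With Jorpax, Morxel, and Vallam, Liofen is earned (Rule 2).
With Liofen and Rhoelm, Nalnal is earned (Rule 10).
With Vallam and Nalnal, Rundal is earned (Rule 3).
Talren would need Gorcor and Nalnal (Rule 5), but Gorcor is never earned. No rule produces Gorcor, and it is not given.

Rundal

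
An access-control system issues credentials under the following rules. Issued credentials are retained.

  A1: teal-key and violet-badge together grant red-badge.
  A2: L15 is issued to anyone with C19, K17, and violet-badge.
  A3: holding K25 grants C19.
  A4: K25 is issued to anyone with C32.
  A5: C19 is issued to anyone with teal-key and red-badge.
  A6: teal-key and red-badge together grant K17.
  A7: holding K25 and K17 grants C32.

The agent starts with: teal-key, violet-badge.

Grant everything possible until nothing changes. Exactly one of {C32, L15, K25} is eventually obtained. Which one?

Holding teal-key and violet-badge grants red-badge (A1).
Holding teal-key and red-badge grants C19 (A5).
Holding teal-key and red-badge grants K17 (A6).
Holding C19, K17, and violet-badge grants L15 (A2).
C32 would need K25 and K17 (A7), but K25 is never granted. K25 would need C32 (A4), but C32 is never granted.

L15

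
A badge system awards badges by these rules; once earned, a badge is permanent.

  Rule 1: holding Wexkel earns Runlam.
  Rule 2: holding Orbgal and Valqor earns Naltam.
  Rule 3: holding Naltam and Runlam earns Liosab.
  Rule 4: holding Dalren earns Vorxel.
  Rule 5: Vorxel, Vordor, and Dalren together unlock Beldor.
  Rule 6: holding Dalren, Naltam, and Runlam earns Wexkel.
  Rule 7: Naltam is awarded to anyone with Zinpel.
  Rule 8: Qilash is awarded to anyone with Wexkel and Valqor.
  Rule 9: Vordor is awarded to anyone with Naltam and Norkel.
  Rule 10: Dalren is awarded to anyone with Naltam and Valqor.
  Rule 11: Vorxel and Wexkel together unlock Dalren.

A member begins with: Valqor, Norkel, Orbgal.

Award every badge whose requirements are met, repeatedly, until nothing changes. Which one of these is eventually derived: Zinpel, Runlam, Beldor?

With Orbgal and Valqor, Naltam is earned (Rule 2).
With Naltam and Valqor, Dalren is earned (Rule 10).
With Naltam and Norkel, Vordor is earned (Rule 9).
With Dalren, Vorxel is earned (Rule 4).
With Vorxel, Vordor, and Dalren, Beldor is earned (Rule 5).
No rule produces Zinpel, and it is not given. Runlam would need Wexkel (Rule 1), but Wexkel is never earned.

Beldor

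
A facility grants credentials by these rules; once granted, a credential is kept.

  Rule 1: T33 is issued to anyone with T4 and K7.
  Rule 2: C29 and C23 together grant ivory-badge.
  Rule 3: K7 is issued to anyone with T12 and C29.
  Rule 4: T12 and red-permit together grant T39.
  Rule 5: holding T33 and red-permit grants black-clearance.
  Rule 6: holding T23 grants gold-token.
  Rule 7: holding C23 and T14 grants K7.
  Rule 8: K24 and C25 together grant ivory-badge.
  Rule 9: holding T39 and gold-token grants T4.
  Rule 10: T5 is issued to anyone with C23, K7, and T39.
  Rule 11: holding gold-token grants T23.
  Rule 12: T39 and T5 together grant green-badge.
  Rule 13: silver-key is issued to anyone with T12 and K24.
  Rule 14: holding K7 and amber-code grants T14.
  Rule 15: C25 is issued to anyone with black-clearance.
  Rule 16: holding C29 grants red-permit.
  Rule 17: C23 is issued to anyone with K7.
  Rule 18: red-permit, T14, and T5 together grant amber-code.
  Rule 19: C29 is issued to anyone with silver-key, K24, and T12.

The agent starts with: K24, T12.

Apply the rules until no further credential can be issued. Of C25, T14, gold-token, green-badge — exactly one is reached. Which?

Holding T12 and K24 grants silver-key (Rule 13).
Holding silver-key, K24, and T12 grants C29 (Rule 19).
Holding T12 and C29 grants K7 (Rule 3).
Holding C29 grants red-permit (Rule 16).
Holding T12 and red-permit grants T39 (Rule 4).
Holding K7 grants C23 (Rule 17).
Holding C23, K7, and T39 grants T5 (Rule 10).
Holding T39 and T5 grants green-badge (Rule 12).
T14 would need K7 and amber-code (Rule 14), but amber-code is never granted. C25 would need black-clearance (Rule 15), but black-clearance is never granted. gold-token would need T23 (Rule 6), but T23 is never granted.

green-badge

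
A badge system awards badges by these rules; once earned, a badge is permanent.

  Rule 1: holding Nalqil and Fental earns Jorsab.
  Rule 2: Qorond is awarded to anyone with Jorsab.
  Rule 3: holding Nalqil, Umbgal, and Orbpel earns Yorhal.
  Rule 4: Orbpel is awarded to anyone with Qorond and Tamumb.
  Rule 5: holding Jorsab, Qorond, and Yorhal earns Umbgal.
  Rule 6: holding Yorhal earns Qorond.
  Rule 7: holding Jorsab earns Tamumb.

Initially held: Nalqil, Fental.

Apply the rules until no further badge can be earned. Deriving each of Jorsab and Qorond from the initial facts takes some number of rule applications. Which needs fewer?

Jorsab

Jorsab: With Nalqil and Fental, Jorsab is earned (Rule 1). [1 rule application]
Qorond: With Nalqil and Fental, Jorsab is earned (Rule 1). With Jorsab, Qorond is earned (Rule 2). [2 rule applications]
Jorsab needs fewer.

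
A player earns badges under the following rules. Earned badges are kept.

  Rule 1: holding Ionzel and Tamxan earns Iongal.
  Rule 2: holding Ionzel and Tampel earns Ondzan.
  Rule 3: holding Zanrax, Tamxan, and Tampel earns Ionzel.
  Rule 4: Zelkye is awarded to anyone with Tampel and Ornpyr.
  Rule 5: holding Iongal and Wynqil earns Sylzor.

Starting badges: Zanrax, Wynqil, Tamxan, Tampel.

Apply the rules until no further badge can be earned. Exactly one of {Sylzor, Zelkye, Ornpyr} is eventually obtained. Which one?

With Zanrax, Tamxan, and Tampel, Ionzel is earned (Rule 3).
With Ionzel and Tamxan, Iongal is earned (Rule 1).
With Iongal and Wynqil, Sylzor is earned (Rule 5).
Zelkye would need Tampel and Ornpyr (Rule 4), but Ornpyr is never earned. No rule produces Ornpyr, and it is not given.

Sylzor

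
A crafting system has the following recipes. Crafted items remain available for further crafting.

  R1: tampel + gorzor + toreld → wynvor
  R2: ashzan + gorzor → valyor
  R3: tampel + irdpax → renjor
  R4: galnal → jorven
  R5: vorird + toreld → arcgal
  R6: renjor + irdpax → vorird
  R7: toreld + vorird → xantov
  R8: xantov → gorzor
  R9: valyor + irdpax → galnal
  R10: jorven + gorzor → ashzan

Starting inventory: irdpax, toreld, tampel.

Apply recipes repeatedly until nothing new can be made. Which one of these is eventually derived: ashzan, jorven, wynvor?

Using R3, tampel and irdpax make renjor.
Using R6, renjor and irdpax make vorird.
Using R7, toreld and vorird make xantov.
xantov → gorzor (R8).
Using R1, tampel, gorzor, and toreld make wynvor.
jorven would need galnal (R4), but galnal is never obtained. ashzan would need jorven and gorzor (R10), but jorven is never obtained.

wynvor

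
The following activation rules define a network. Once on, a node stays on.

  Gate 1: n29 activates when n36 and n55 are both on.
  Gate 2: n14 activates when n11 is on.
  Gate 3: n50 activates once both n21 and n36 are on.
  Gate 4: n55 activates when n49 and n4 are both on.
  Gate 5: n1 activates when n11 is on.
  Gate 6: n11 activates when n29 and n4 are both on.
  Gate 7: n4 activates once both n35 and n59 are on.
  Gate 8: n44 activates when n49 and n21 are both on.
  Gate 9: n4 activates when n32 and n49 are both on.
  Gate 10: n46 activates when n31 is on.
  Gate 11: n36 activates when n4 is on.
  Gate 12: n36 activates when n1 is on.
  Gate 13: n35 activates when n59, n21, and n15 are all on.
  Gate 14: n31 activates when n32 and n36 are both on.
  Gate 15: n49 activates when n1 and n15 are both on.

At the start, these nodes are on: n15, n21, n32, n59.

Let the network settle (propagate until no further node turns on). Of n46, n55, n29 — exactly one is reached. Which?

n46

Gate 13: n59, n21, and n15 on → n35 on.
Gate 7: n35 and n59 on → n4 on.
n4 is on, so n36 activates (Gate 11).
Gate 14: n32 and n36 on → n31 on.
Gate 10: n31 on → n46 on.
n29 would need n36 and n55 (Gate 1), but n55 never turns on. n55 would need n49 and n4 (Gate 4), but n49 never turns on.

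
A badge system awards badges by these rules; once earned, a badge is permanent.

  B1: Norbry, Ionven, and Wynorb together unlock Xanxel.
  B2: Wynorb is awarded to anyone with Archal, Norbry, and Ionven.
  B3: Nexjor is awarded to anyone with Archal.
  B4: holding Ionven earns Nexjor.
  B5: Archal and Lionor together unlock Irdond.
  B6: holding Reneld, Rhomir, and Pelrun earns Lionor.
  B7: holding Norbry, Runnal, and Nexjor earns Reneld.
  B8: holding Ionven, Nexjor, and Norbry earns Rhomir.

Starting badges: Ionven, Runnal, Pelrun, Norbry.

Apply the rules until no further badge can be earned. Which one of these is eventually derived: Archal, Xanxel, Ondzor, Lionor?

Lionor

With Ionven, Nexjor is earned (B4).
With Norbry, Runnal, and Nexjor, Reneld is earned (B7).
With Ionven, Nexjor, and Norbry, Rhomir is earned (B8).
With Reneld, Rhomir, and Pelrun, Lionor is earned (B6).
No rule produces Ondzor, and it is not given. No rule produces Archal, and it is not given. Xanxel would need Norbry, Ionven, and Wynorb (B1), but Wynorb is never earned.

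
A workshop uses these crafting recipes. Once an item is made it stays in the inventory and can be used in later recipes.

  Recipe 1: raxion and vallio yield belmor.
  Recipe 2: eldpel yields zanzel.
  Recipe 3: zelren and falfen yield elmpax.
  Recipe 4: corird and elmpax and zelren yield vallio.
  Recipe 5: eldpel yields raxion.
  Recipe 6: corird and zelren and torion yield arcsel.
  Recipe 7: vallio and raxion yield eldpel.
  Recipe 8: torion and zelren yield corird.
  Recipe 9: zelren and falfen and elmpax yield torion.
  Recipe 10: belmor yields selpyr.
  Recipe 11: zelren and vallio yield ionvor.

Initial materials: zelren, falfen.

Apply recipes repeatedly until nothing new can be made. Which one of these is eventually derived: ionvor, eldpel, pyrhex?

ionvor

zelren and falfen → elmpax (Recipe 3).
zelren and falfen and elmpax → torion (Recipe 9).
Using Recipe 8, torion and zelren make corird.
corird and elmpax and zelren → vallio (Recipe 4).
zelren and vallio → ionvor (Recipe 11).
No rule produces pyrhex, and it is not given. eldpel would need vallio and raxion (Recipe 7), but raxion is never obtained.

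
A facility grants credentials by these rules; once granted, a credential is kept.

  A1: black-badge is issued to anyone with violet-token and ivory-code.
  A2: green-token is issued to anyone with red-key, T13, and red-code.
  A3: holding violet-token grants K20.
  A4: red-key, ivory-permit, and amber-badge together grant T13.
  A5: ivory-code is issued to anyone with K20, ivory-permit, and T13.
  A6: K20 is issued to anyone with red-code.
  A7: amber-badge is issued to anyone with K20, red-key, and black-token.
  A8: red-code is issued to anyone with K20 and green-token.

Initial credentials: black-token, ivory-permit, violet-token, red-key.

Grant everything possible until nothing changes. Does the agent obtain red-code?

No

red-code would need K20 and green-token (A8), but green-token is never granted.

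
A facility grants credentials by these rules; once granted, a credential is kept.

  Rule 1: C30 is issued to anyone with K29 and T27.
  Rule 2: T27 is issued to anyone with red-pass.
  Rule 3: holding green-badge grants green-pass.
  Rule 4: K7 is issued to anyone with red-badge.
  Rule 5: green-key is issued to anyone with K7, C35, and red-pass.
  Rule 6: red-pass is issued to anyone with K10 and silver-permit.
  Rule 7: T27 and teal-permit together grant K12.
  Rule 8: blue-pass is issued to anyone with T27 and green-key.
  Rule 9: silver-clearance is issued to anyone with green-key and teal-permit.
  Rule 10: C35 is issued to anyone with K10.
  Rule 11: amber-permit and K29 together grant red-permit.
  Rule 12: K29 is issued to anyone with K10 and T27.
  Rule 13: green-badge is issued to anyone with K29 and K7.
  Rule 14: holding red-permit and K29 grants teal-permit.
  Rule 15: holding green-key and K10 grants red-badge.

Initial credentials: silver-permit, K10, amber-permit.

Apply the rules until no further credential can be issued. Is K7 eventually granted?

No

K7 would need red-badge (Rule 4), but red-badge is never granted.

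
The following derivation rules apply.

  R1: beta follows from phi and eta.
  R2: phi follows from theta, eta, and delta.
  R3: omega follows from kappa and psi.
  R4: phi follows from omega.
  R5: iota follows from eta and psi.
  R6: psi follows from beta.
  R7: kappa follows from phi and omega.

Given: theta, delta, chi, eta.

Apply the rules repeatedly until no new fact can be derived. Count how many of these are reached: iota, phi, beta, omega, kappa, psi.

4

From theta, eta, and delta, R2 gives phi.
From phi and eta, R1 gives beta.
beta holds, so psi follows (R6).
eta and psi hold, so iota follows (R5).
iota: reached.
phi: reached.
beta: reached.
omega would need kappa and psi (R3), but kappa is never established.
kappa would need phi and omega (R7), but omega is never established.
psi: reached.
Reached: iota, phi, beta, and psi — 4 of the 6.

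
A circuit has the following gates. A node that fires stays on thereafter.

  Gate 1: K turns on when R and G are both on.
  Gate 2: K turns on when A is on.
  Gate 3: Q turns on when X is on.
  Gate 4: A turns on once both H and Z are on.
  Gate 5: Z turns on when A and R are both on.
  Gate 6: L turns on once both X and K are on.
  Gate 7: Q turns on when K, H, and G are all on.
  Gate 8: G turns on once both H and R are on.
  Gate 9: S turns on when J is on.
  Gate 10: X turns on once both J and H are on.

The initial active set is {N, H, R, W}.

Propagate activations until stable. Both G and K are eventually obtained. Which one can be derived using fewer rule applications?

G

G: Gate 8: H and R on → G on. [1 rule application]
K: H and R are on, so G turns on (Gate 8). R and G are on, so K turns on (Gate 1). [2 rule applications]
G needs fewer.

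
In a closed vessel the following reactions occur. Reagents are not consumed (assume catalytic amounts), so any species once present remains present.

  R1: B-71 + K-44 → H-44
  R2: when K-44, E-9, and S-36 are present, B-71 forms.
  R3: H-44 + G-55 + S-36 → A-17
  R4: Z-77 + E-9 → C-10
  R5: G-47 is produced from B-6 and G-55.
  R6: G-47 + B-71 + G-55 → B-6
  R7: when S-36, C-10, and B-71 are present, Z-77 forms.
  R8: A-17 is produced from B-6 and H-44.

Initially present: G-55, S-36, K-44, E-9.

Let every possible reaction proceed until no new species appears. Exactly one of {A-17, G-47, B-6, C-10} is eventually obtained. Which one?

K-44, E-9, and S-36 present → B-71 forms (R2).
B-71 and K-44 present → H-44 forms (R1).
H-44, G-55, and S-36 present → A-17 forms (R3).
C-10 would need Z-77 and E-9 (R4), but Z-77 never forms. G-47 would need B-6 and G-55 (R5), but B-6 never forms. B-6 would need G-47, B-71, and G-55 (R6), but G-47 never forms.

A-17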